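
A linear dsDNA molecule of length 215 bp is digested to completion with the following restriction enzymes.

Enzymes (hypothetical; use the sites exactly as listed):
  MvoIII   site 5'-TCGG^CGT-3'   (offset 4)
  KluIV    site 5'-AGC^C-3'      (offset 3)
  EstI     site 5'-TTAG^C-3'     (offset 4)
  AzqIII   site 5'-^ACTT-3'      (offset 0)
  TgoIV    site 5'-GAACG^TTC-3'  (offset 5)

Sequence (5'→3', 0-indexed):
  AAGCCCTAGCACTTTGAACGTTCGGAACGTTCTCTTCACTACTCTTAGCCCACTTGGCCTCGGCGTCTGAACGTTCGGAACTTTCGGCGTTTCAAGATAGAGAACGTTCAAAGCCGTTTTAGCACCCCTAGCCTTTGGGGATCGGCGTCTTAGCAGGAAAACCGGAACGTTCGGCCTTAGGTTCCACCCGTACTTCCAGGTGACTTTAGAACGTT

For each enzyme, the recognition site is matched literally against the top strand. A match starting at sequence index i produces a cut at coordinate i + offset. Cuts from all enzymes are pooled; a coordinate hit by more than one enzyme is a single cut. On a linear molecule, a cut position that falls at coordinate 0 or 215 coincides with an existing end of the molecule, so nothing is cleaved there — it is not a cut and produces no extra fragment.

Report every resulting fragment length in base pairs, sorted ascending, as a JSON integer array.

[1,2,4,6,6,8,8,8,8,9,10,10,10,11,12,13,13,16,19,19,22]

Scan for sites:
  MvoIII TCGGCGT/4: at [59, 83, 141] ⇒ [63, 87, 145]
  KluIV AGCC/3: at [1, 46, 111, 129] ⇒ [4, 49, 114, 132]
  EstI TTAGC/4: at [44, 118, 149] ⇒ [48, 122, 153]
  AzqIII ACTT/0: at [10, 51, 79, 191, 202] ⇒ [10, 51, 79, 191, 202]
  TgoIV GAACGTTC/5: at [15, 24, 68, 101, 164] ⇒ [20, 29, 73, 106, 169]

Pooled cuts: [4, 10, 20, 29, 48, 49, 51, 63, 73, 79, 87, 106, 114, 122, 132, 145, 153, 169, 191, 202]

Fragments:
  [0,4): 4 bp
  [4,10): 6 bp
  [10,20): 10 bp
  [20,29): 9 bp
  [29,48): 19 bp
  [48,49): 1 bp
  [49,51): 2 bp
  [51,63): 12 bp
  [63,73): 10 bp
  [73,79): 6 bp
  [79,87): 8 bp
  [87,106): 19 bp
  [106,114): 8 bp
  [114,122): 8 bp
  [122,132): 10 bp
  [132,145): 13 bp
  [145,153): 8 bp
  [153,169): 16 bp
  [169,191): 22 bp
  [191,202): 11 bp
  [202,215): 13 bp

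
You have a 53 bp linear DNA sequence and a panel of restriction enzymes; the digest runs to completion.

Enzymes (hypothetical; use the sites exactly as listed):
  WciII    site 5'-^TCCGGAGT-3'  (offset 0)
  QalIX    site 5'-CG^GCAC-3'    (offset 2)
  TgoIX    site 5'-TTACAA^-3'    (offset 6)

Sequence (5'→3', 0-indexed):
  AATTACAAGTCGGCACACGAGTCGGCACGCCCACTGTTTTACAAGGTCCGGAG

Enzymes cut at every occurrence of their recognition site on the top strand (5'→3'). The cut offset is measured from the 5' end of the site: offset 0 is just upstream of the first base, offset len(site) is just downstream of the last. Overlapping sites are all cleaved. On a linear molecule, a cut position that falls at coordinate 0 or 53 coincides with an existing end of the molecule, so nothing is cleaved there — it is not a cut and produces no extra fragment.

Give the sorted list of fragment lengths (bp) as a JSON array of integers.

Per-enzyme occurrences:
  WciII (TCCGGAGT, off=0): no sites
  QalIX (CGGCAC, off=2): starts [10, 22] → cuts [12, 24]
  TgoIX (TTACAA, off=6): starts [2, 38] → cuts [8, 44]

Pooled cuts: [8, 12, 24, 44]

Fragment lengths:
  [0,8): 8 bp
  [8,12): 4 bp
  [12,24): 12 bp
  [24,44): 20 bp
  [44,53): 9 bp

[4,8,9,12,20]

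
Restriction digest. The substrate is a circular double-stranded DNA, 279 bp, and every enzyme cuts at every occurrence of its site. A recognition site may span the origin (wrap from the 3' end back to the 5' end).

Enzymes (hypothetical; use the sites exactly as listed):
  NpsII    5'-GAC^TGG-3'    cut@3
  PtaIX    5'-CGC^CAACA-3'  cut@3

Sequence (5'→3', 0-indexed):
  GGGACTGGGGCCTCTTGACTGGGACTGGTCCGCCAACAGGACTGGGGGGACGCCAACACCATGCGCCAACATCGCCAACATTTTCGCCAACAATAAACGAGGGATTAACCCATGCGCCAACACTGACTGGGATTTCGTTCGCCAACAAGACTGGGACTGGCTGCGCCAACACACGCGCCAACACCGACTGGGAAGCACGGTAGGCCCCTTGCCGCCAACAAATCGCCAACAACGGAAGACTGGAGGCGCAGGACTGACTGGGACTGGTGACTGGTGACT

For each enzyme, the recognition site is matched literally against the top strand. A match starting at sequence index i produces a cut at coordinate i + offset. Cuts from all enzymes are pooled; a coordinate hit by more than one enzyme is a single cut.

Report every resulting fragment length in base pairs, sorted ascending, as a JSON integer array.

Site scan:
  NpsII (GACTGG, off=3): starts [2, 16, 22, 39, 124, 148, 154, 185, 237, 255, 261, 268, 275] → cuts [5, 19, 25, 42, 127, 151, 157, 188, 240, 258, 264, 271, 278]
  PtaIX (CGCCAACA, off=3): starts [30, 50, 63, 72, 84, 114, 139, 163, 175, 212, 223] → cuts [33, 53, 66, 75, 87, 117, 142, 166, 178, 215, 226]

Pooled cuts: [5, 19, 25, 33, 42, 53, 66, 75, 87, 117, 127, 142, 151, 157, 166, 178, 188, 215, 226, 240, 258, 264, 271, 278]

Fragment lengths:
  5→19: 14 bp
  19→25: 6 bp
  25→33: 8 bp
  33→42: 9 bp
  42→53: 11 bp
  53→66: 13 bp
  66→75: 9 bp
  75→87: 12 bp
  87→117: 30 bp
  117→127: 10 bp
  127→142: 15 bp
  142→151: 9 bp
  151→157: 6 bp
  157→166: 9 bp
  166→178: 12 bp
  178→188: 10 bp
  188→215: 27 bp
  215→226: 11 bp
  226→240: 14 bp
  240→258: 18 bp
  258→264: 6 bp
  264→271: 7 bp
  271→278: 7 bp
  278→5 (wrap): 279-278+5 = 6 bp

[6,6,6,6,7,7,8,9,9,9,9,10,10,11,11,12,12,13,14,14,15,18,27,30]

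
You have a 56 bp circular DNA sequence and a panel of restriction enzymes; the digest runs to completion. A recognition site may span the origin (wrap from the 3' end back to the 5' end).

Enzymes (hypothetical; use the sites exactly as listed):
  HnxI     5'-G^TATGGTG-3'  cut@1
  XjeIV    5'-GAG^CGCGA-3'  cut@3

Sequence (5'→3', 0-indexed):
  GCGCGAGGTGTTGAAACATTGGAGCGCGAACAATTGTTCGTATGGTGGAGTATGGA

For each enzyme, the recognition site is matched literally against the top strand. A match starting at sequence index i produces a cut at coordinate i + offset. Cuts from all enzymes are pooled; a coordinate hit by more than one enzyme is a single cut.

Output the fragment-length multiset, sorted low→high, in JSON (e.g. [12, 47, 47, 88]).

Per-enzyme occurrences:
  HnxI (GTATGGTG, off=1): starts [39] → cuts [40]
  XjeIV (GAGCGCGA, off=3): starts [21, 54] → cuts [1, 24]

All cut coordinates (distinct, sorted): [1, 24, 40]

Fragments:
  1→24: 23 bp
  24→40: 16 bp
  40→1 (wrap): 56-40+1 = 17 bp

[16,17,23]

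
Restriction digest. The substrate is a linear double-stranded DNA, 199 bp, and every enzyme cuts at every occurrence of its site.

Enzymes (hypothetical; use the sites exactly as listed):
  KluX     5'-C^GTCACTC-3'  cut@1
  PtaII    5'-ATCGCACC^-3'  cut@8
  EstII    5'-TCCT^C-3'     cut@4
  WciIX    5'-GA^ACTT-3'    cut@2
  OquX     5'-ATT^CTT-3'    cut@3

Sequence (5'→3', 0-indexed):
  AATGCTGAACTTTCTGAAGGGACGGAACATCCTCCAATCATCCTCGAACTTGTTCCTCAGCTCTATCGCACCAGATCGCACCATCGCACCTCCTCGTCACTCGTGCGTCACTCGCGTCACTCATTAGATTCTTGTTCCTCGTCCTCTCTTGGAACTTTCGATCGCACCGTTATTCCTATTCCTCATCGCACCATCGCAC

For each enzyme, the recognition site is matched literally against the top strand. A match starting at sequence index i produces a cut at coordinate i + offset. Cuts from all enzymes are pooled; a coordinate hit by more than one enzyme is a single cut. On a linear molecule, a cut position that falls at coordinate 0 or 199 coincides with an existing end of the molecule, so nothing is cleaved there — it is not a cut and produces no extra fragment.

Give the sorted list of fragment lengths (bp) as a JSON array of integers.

[1,3,4,6,7,8,8,8,9,9,9,10,10,11,11,15,15,15,15,25]

Site scan:
  KluX CGTCACTC/1: at [94, 105, 114] ⇒ [95, 106, 115]
  PtaII ATCGCACC/8: at [64, 74, 82, 160, 184] ⇒ [72, 82, 90, 168, 192]
  EstII TCCTC/4: at [29, 40, 53, 90, 135, 141, 179] ⇒ [33, 44, 57, 94, 139, 145, 183]
  WciIX GAACTT/2: at [6, 45, 151] ⇒ [8, 47, 153]
  OquX ATTCTT/3: at [127] ⇒ [130]

Pooled cuts: [8, 33, 44, 47, 57, 72, 82, 90, 94, 95, 106, 115, 130, 139, 145, 153, 168, 183, 192]

Fragment lengths:
  [0,8): 8 bp
  [8,33): 25 bp
  [33,44): 11 bp
  [44,47): 3 bp
  [47,57): 10 bp
  [57,72): 15 bp
  [72,82): 10 bp
  [82,90): 8 bp
  [90,94): 4 bp
  [94,95): 1 bp
  [95,106): 11 bp
  [106,115): 9 bp
  [115,130): 15 bp
  [130,139): 9 bp
  [139,145): 6 bp
  [145,153): 8 bp
  [153,168): 15 bp
  [168,183): 15 bp
  [183,192): 9 bp
  [192,199): 7 bp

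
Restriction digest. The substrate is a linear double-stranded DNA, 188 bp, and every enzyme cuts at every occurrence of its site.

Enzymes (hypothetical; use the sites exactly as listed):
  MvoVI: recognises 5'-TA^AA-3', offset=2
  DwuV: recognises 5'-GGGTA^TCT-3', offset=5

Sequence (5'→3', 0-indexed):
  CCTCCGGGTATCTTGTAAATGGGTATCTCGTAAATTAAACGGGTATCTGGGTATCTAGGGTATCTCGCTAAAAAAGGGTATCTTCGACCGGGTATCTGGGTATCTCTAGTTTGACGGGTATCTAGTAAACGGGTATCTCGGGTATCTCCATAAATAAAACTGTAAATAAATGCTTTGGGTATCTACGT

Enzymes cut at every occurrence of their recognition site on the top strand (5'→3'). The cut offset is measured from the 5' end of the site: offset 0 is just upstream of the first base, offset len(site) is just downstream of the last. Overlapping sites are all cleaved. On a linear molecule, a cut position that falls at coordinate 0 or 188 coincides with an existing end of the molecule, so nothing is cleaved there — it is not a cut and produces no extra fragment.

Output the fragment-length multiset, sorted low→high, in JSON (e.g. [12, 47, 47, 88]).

Site scan:
  MvoVI TAAA/2: at [15, 30, 35, 68, 125, 150, 154, 162, 166] ⇒ [17, 32, 37, 70, 127, 152, 156, 164, 168]
  DwuV GGGTATCT/5: at [5, 20, 40, 48, 57, 75, 89, 97, 115, 130, 139, 176] ⇒ [10, 25, 45, 53, 62, 80, 94, 102, 120, 135, 144, 181]

Pooled cuts: [10, 17, 25, 32, 37, 45, 53, 62, 70, 80, 94, 102, 120, 127, 135, 144, 152, 156, 164, 168, 181]

Fragments:
  [0,10): 10 bp
  [10,17): 7 bp
  [17,25): 8 bp
  [25,32): 7 bp
  [32,37): 5 bp
  [37,45): 8 bp
  [45,53): 8 bp
  [53,62): 9 bp
  [62,70): 8 bp
  [70,80): 10 bp
  [80,94): 14 bp
  [94,102): 8 bp
  [102,120): 18 bp
  [120,127): 7 bp
  [127,135): 8 bp
  [135,144): 9 bp
  [144,152): 8 bp
  [152,156): 4 bp
  [156,164): 8 bp
  [164,168): 4 bp
  [168,181): 13 bp
  [181,188): 7 bp

[4,4,5,7,7,7,7,8,8,8,8,8,8,8,8,9,9,10,10,13,14,18]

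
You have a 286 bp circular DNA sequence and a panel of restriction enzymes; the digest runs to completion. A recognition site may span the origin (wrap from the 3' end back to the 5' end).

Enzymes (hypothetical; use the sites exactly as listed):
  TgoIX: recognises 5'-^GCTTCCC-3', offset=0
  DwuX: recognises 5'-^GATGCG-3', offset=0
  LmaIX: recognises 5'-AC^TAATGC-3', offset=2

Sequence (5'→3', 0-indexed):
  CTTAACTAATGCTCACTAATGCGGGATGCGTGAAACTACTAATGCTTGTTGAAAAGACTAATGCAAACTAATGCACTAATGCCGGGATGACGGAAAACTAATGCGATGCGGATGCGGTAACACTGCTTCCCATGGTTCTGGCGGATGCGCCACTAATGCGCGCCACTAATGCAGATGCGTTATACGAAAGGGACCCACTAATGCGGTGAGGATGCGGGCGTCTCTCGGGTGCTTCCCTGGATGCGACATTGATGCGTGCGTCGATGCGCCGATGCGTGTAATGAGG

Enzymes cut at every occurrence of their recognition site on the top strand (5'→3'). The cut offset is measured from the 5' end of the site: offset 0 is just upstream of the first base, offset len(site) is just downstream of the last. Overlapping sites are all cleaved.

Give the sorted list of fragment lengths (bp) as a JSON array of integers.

Site scan:
  TgoIX (GCTTCCC, off=0): starts [124, 230] → cuts [124, 230]
  DwuX (GATGCG, off=0): starts [24, 104, 110, 143, 173, 210, 239, 250, 262, 270] → cuts [24, 104, 110, 143, 173, 210, 239, 250, 262, 270]
  LmaIX (ACTAATGC, off=2): starts [4, 14, 37, 56, 66, 74, 96, 151, 164, 196] → cuts [6, 16, 39, 58, 68, 76, 98, 153, 166, 198]

All cut coordinates (distinct, sorted): [6, 16, 24, 39, 58, 68, 76, 98, 104, 110, 124, 143, 153, 166, 173, 198, 210, 230, 239, 250, 262, 270]

Fragments:
  6→16: 10 bp
  16→24: 8 bp
  24→39: 15 bp
  39→58: 19 bp
  58→68: 10 bp
  68→76: 8 bp
  76→98: 22 bp
  98→104: 6 bp
  104→110: 6 bp
  110→124: 14 bp
  124→143: 19 bp
  143→153: 10 bp
  153→166: 13 bp
  166→173: 7 bp
  173→198: 25 bp
  198→210: 12 bp
  210→230: 20 bp
  230→239: 9 bp
  239→250: 11 bp
  250→262: 12 bp
  262→270: 8 bp
  270→6 (wrap): 286-270+6 = 22 bp

[6,6,7,8,8,8,9,10,10,10,11,12,12,13,14,15,19,19,20,22,22,25]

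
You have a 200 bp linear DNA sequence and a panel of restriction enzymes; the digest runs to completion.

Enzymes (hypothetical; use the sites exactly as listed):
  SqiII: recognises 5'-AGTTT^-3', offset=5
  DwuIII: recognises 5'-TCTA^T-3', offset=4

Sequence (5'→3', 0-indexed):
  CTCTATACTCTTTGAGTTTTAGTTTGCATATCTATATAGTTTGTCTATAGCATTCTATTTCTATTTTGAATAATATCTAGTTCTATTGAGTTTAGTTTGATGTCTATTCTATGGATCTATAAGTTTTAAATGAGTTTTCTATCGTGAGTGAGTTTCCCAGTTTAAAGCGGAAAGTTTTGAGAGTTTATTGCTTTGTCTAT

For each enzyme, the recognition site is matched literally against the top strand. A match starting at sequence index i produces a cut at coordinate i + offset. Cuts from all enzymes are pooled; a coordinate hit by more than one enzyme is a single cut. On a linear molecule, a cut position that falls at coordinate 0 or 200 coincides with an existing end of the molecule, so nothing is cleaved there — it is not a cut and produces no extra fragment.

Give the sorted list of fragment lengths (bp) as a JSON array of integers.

Scan for sites:
  SqiII (AGTTT, off=5): starts [14, 20, 37, 88, 93, 121, 132, 150, 158, 172, 181] → cuts [19, 25, 42, 93, 98, 126, 137, 155, 163, 177, 186]
  DwuIII (TCTAT, off=4): starts [1, 30, 43, 53, 59, 81, 102, 107, 115, 137, 195] → cuts [5, 34, 47, 57, 63, 85, 106, 111, 119, 141, 199]

Pooled cuts: [5, 19, 25, 34, 42, 47, 57, 63, 85, 93, 98, 106, 111, 119, 126, 137, 141, 155, 163, 177, 186, 199]

Fragment lengths:
  [0,5): 5 bp
  [5,19): 14 bp
  [19,25): 6 bp
  [25,34): 9 bp
  [34,42): 8 bp
  [42,47): 5 bp
  [47,57): 10 bp
  [57,63): 6 bp
  [63,85): 22 bp
  [85,93): 8 bp
  [93,98): 5 bp
  [98,106): 8 bp
  [106,111): 5 bp
  [111,119): 8 bp
  [119,126): 7 bp
  [126,137): 11 bp
  [137,141): 4 bp
  [141,155): 14 bp
  [155,163): 8 bp
  [163,177): 14 bp
  [177,186): 9 bp
  [186,199): 13 bp
  [199,200): 1 bp

[1,4,5,5,5,5,6,6,7,8,8,8,8,8,9,9,10,11,13,14,14,14,22]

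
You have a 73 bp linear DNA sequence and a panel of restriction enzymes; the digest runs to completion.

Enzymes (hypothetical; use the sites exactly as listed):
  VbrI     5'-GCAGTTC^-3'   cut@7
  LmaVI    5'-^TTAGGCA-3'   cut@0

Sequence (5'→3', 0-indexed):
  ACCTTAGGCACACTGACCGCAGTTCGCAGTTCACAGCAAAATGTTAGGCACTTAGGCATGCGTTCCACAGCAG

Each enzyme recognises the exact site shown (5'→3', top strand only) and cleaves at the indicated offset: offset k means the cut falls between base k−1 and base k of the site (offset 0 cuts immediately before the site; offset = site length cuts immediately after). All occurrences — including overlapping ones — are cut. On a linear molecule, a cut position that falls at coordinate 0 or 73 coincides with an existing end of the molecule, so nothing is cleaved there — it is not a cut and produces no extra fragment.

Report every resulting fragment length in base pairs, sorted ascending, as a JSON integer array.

Per-enzyme occurrences:
  VbrI GCAGTTC/7: at [18, 25] ⇒ [25, 32]
  LmaVI TTAGGCA/0: at [3, 43, 51] ⇒ [3, 43, 51]

Pooled cuts: [3, 25, 32, 43, 51]

Fragments:
  [0,3): 3 bp
  [3,25): 22 bp
  [25,32): 7 bp
  [32,43): 11 bp
  [43,51): 8 bp
  [51,73): 22 bp

[3,7,8,11,22,22]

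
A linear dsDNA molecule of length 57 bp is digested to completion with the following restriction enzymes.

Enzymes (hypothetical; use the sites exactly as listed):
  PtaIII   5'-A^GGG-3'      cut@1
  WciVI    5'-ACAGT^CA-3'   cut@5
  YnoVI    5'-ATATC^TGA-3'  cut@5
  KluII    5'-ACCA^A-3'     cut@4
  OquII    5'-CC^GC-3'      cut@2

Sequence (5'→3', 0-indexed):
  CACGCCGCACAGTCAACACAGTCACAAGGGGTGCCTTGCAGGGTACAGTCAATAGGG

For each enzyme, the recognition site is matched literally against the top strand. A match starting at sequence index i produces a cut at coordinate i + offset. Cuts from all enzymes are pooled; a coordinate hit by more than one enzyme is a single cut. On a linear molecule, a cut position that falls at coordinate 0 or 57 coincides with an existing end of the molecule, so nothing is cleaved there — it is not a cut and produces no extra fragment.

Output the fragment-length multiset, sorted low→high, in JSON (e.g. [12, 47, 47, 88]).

[3,5,5,6,7,9,9,13]

Site scan:
  PtaIII AGGG/1: at [26, 39, 53] ⇒ [27, 40, 54]
  WciVI ACAGTCA/5: at [8, 17, 44] ⇒ [13, 22, 49]
  YnoVI (ATATCTGA, off=5): no sites
  KluII (ACCAA, off=4): no sites
  OquII CCGC/2: at [4] ⇒ [6]

Pooled cuts: [6, 13, 22, 27, 40, 49, 54]

Fragment lengths:
  [0,6): 6 bp
  [6,13): 7 bp
  [13,22): 9 bp
  [22,27): 5 bp
  [27,40): 13 bp
  [40,49): 9 bp
  [49,54): 5 bp
  [54,57): 3 bp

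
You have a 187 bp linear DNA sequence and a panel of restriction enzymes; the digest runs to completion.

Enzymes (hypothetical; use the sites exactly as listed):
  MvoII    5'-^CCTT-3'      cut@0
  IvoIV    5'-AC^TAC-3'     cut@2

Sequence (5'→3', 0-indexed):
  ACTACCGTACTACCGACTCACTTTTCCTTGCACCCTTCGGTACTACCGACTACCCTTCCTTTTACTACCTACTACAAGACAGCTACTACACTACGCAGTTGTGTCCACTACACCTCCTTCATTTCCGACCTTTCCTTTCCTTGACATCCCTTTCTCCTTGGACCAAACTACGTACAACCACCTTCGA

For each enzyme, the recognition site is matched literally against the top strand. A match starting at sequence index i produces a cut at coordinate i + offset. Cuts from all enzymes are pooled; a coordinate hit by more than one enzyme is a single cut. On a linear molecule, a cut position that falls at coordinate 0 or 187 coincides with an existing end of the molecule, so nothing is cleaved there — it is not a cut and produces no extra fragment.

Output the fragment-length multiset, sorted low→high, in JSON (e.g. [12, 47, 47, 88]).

Site scan:
  MvoII CCTT/0: at [25, 33, 53, 57, 115, 128, 133, 138, 148, 155, 180] ⇒ [25, 33, 53, 57, 115, 128, 133, 138, 148, 155, 180]
  IvoIV ACTAC/2: at [0, 8, 41, 48, 63, 70, 84, 89, 106, 166] ⇒ [2, 10, 43, 50, 65, 72, 86, 91, 108, 168]

All cut coordinates (distinct, sorted): [2, 10, 25, 33, 43, 50, 53, 57, 65, 72, 86, 91, 108, 115, 128, 133, 138, 148, 155, 168, 180]

Fragment lengths:
  [0,2): 2 bp
  [2,10): 8 bp
  [10,25): 15 bp
  [25,33): 8 bp
  [33,43): 10 bp
  [43,50): 7 bp
  [50,53): 3 bp
  [53,57): 4 bp
  [57,65): 8 bp
  [65,72): 7 bp
  [72,86): 14 bp
  [86,91): 5 bp
  [91,108): 17 bp
  [108,115): 7 bp
  [115,128): 13 bp
  [128,133): 5 bp
  [133,138): 5 bp
  [138,148): 10 bp
  [148,155): 7 bp
  [155,168): 13 bp
  [168,180): 12 bp
  [180,187): 7 bp

[2,3,4,5,5,5,7,7,7,7,7,8,8,8,10,10,12,13,13,14,15,17]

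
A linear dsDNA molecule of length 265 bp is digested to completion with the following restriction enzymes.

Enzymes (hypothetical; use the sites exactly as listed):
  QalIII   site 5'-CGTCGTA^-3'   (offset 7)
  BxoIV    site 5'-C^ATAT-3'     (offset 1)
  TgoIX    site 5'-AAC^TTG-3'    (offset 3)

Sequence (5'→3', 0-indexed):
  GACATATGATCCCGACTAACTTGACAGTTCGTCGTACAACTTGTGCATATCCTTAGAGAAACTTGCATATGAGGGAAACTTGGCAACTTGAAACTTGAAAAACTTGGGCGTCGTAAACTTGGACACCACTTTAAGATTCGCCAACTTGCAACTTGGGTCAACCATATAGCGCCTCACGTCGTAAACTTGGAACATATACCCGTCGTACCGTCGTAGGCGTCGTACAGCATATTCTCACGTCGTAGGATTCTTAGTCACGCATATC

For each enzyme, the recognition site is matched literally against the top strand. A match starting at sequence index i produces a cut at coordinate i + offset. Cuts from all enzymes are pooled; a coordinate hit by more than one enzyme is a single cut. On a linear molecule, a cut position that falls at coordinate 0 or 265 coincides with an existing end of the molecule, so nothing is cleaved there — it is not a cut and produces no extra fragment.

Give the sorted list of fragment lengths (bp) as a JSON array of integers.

[3,3,3,4,4,4,5,6,7,7,7,8,8,9,9,11,12,13,14,16,16,16,16,17,20,27]

Site scan:
  QalIII (CGTCGTA, off=7): starts [29, 108, 176, 200, 208, 217, 237] → cuts [36, 115, 183, 207, 215, 224, 244]
  BxoIV (CATAT, off=1): starts [2, 45, 65, 162, 192, 227, 259] → cuts [3, 46, 66, 163, 193, 228, 260]
  TgoIX (AACTTG, off=3): starts [17, 37, 59, 76, 84, 91, 100, 115, 142, 149, 183] → cuts [20, 40, 62, 79, 87, 94, 103, 118, 145, 152, 186]

All cut coordinates (distinct, sorted): [3, 20, 36, 40, 46, 62, 66, 79, 87, 94, 103, 115, 118, 145, 152, 163, 183, 186, 193, 207, 215, 224, 228, 244, 260]

Fragments:
  [0,3): 3 bp
  [3,20): 17 bp
  [20,36): 16 bp
  [36,40): 4 bp
  [40,46): 6 bp
  [46,62): 16 bp
  [62,66): 4 bp
  [66,79): 13 bp
  [79,87): 8 bp
  [87,94): 7 bp
  [94,103): 9 bp
  [103,115): 12 bp
  [115,118): 3 bp
  [118,145): 27 bp
  [145,152): 7 bp
  [152,163): 11 bp
  [163,183): 20 bp
  [183,186): 3 bp
  [186,193): 7 bp
  [193,207): 14 bp
  [207,215): 8 bp
  [215,224): 9 bp
  [224,228): 4 bp
  [228,244): 16 bp
  [244,260): 16 bp
  [260,265): 5 bp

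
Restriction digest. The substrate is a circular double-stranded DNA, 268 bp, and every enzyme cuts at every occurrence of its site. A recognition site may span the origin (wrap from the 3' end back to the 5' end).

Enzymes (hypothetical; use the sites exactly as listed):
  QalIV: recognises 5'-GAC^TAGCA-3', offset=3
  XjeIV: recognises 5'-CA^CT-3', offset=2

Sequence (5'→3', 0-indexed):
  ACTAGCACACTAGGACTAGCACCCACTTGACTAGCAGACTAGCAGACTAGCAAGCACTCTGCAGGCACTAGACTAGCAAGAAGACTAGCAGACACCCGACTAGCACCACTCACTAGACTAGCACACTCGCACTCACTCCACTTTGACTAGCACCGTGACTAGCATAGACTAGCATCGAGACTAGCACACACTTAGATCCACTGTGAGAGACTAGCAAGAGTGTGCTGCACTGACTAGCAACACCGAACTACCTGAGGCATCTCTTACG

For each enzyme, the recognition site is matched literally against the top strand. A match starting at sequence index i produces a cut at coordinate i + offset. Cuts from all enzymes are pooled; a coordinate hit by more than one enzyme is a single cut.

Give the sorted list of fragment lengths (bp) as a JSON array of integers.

[4,4,5,5,6,6,6,6,7,7,7,7,8,8,8,9,9,9,10,10,11,11,12,12,12,15,18,36]

Site scan:
  QalIV GACTAGCA/3: at [13, 28, 36, 44, 70, 82, 97, 115, 144, 156, 166, 178, 208, 231, 267] ⇒ [2, 16, 31, 39, 47, 73, 85, 100, 118, 147, 159, 169, 181, 211, 234]
  XjeIV CACT/2: at [7, 23, 54, 65, 106, 110, 123, 129, 133, 138, 188, 198, 227] ⇒ [9, 25, 56, 67, 108, 112, 125, 131, 135, 140, 190, 200, 229]

All cut coordinates (distinct, sorted): [2, 9, 16, 25, 31, 39, 47, 56, 67, 73, 85, 100, 108, 112, 118, 125, 131, 135, 140, 147, 159, 169, 181, 190, 200, 211, 229, 234]

Fragment lengths:
  2→9: 7 bp
  9→16: 7 bp
  16→25: 9 bp
  25→31: 6 bp
  31→39: 8 bp
  39→47: 8 bp
  47→56: 9 bp
  56→67: 11 bp
  67→73: 6 bp
  73→85: 12 bp
  85→100: 15 bp
  100→108: 8 bp
  108→112: 4 bp
  112→118: 6 bp
  118→125: 7 bp
  125→131: 6 bp
  131→135: 4 bp
  135→140: 5 bp
  140→147: 7 bp
  147→159: 12 bp
  159→169: 10 bp
  169→181: 12 bp
  181→190: 9 bp
  190→200: 10 bp
  200→211: 11 bp
  211→229: 18 bp
  229→234: 5 bp
  234→2 (wrap): 268-234+2 = 36 bp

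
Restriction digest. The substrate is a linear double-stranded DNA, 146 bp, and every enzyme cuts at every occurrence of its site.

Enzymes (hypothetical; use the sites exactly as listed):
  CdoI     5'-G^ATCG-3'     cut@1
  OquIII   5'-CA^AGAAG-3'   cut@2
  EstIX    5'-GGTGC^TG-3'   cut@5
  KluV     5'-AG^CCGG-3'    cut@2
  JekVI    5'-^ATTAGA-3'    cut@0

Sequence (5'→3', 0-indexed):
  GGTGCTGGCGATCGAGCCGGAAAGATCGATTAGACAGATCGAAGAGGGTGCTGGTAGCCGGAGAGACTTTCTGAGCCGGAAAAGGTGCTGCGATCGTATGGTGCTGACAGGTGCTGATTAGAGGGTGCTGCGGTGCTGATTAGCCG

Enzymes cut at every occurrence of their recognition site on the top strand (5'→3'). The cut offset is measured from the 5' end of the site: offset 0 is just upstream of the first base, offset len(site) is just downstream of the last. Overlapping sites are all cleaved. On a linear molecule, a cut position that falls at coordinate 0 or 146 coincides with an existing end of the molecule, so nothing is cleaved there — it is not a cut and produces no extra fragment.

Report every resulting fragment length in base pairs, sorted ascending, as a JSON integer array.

[2,4,4,5,5,6,6,8,8,9,10,10,12,12,13,14,18]

Scan for sites:
  CdoI (GATCG, off=1): starts [9, 23, 36, 91] → cuts [10, 24, 37, 92]
  OquIII (CAAGAAG, off=2): no sites
  EstIX (GGTGCTG, off=5): starts [0, 46, 83, 99, 109, 123, 131] → cuts [5, 51, 88, 104, 114, 128, 136]
  KluV (AGCCGG, off=2): starts [14, 55, 73] → cuts [16, 57, 75]
  JekVI (ATTAGA, off=0): starts [28, 116] → cuts [28, 116]

All cut coordinates (distinct, sorted): [5, 10, 16, 24, 28, 37, 51, 57, 75, 88, 92, 104, 114, 116, 128, 136]

Fragment lengths:
  [0,5): 5 bp
  [5,10): 5 bp
  [10,16): 6 bp
  [16,24): 8 bp
  [24,28): 4 bp
  [28,37): 9 bp
  [37,51): 14 bp
  [51,57): 6 bp
  [57,75): 18 bp
  [75,88): 13 bp
  [88,92): 4 bp
  [92,104): 12 bp
  [104,114): 10 bp
  [114,116): 2 bp
  [116,128): 12 bp
  [128,136): 8 bp
  [136,146): 10 bp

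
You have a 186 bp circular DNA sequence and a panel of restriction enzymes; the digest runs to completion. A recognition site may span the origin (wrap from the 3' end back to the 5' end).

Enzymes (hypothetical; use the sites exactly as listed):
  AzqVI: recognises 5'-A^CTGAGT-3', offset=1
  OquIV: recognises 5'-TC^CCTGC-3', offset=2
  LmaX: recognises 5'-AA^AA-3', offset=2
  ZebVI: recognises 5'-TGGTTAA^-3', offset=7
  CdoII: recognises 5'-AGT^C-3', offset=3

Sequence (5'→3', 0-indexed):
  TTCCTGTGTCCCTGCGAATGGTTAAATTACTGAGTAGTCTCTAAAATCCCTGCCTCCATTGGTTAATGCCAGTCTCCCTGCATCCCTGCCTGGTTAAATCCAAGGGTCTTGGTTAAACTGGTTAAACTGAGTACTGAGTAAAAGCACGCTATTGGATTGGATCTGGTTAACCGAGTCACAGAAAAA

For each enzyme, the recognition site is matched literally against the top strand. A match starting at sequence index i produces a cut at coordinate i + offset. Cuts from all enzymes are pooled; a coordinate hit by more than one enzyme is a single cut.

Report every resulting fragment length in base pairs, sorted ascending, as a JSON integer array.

[1,1,3,4,4,6,6,7,7,7,8,8,9,9,12,13,15,18,19,29]

Scan for sites:
  AzqVI ACTGAGT/1: at [28, 125, 132] ⇒ [29, 126, 133]
  OquIV TCCCTGC/2: at [8, 46, 74, 82] ⇒ [10, 48, 76, 84]
  LmaX AAAA/2: at [42, 139, 181, 182] ⇒ [44, 141, 183, 184]
  ZebVI TGGTTAA/7: at [18, 59, 90, 109, 118, 163] ⇒ [25, 66, 97, 116, 125, 170]
  CdoII AGTC/3: at [35, 70, 173] ⇒ [38, 73, 176]

All cut coordinates (distinct, sorted): [10, 25, 29, 38, 44, 48, 66, 73, 76, 84, 97, 116, 125, 126, 133, 141, 170, 176, 183, 184]

Fragment lengths:
  10→25: 15 bp
  25→29: 4 bp
  29→38: 9 bp
  38→44: 6 bp
  44→48: 4 bp
  48→66: 18 bp
  66→73: 7 bp
  73→76: 3 bp
  76→84: 8 bp
  84→97: 13 bp
  97→116: 19 bp
  116→125: 9 bp
  125→126: 1 bp
  126→133: 7 bp
  133→141: 8 bp
  141→170: 29 bp
  170→176: 6 bp
  176→183: 7 bp
  183→184: 1 bp
  184→10 (wrap): 186-184+10 = 12 bp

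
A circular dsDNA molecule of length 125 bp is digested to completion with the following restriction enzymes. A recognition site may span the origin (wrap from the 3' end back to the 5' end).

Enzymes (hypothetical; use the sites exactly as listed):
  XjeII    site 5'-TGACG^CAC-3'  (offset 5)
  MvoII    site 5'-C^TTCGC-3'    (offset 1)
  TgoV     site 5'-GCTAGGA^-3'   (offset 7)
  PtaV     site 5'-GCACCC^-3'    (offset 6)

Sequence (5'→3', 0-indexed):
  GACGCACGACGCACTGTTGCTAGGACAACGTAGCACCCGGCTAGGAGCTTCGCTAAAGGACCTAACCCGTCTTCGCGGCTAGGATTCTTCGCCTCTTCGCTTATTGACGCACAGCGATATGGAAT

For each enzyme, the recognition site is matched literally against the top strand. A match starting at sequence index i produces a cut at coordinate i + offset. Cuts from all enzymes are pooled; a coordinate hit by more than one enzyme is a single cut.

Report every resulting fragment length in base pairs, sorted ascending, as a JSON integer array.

Scan for sites:
  XjeII TGACGCAC/5: at [104, 124] ⇒ [4, 109]
  MvoII CTTCGC/1: at [47, 70, 86, 94] ⇒ [48, 71, 87, 95]
  TgoV GCTAGGA/7: at [18, 39, 77] ⇒ [25, 46, 84]
  PtaV GCACCC/6: at [32] ⇒ [38]

All cut coordinates (distinct, sorted): [4, 25, 38, 46, 48, 71, 84, 87, 95, 109]

Fragments:
  4→25: 21 bp
  25→38: 13 bp
  38→46: 8 bp
  46→48: 2 bp
  48→71: 23 bp
  71→84: 13 bp
  84→87: 3 bp
  87→95: 8 bp
  95→109: 14 bp
  109→4 (wrap): 125-109+4 = 20 bp

[2,3,8,8,13,13,14,20,21,23]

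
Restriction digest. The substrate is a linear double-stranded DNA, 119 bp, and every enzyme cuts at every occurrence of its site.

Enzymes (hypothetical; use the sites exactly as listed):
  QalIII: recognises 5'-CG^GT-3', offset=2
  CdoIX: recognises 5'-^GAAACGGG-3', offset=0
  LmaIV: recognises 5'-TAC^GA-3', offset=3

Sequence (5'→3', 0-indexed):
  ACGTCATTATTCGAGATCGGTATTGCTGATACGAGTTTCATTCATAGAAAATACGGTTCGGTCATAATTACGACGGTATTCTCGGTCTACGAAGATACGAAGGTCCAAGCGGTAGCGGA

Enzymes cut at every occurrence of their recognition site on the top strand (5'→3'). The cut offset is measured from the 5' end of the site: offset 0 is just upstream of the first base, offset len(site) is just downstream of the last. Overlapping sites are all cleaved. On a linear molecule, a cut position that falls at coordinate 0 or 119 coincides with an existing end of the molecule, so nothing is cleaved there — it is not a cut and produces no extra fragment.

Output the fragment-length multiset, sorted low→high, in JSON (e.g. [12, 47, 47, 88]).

Per-enzyme occurrences:
  QalIII CGGT/2: at [17, 53, 58, 73, 82, 109] ⇒ [19, 55, 60, 75, 84, 111]
  CdoIX (GAAACGGG, off=0): no sites
  LmaIV TACGA/3: at [29, 68, 87, 95] ⇒ [32, 71, 90, 98]

All cut coordinates (distinct, sorted): [19, 32, 55, 60, 71, 75, 84, 90, 98, 111]

Fragments:
  [0,19): 19 bp
  [19,32): 13 bp
  [32,55): 23 bp
  [55,60): 5 bp
  [60,71): 11 bp
  [71,75): 4 bp
  [75,84): 9 bp
  [84,90): 6 bp
  [90,98): 8 bp
  [98,111): 13 bp
  [111,119): 8 bp

[4,5,6,8,8,9,11,13,13,19,23]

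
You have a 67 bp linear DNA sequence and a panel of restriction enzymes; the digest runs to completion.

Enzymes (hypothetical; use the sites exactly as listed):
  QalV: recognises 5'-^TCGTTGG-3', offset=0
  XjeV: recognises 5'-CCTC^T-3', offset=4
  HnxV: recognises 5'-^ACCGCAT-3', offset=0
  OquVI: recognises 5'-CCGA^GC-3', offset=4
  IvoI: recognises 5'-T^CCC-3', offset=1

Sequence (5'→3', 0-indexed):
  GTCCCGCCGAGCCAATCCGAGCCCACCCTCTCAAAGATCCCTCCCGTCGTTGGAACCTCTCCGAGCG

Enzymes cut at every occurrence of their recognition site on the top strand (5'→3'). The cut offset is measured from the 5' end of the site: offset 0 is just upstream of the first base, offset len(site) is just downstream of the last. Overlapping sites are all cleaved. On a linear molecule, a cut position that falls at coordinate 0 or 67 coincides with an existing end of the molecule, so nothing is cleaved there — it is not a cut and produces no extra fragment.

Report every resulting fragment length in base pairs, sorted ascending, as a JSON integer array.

[2,3,4,4,5,8,8,10,10,13]

Scan for sites:
  QalV (TCGTTGG, off=0): starts [46] → cuts [46]
  XjeV (CCTCT, off=4): starts [26, 55] → cuts [30, 59]
  HnxV (ACCGCAT, off=0): no sites
  OquVI (CCGAGC, off=4): starts [6, 16, 60] → cuts [10, 20, 64]
  IvoI (TCCC, off=1): starts [1, 37, 41] → cuts [2, 38, 42]

Pooled cuts: [2, 10, 20, 30, 38, 42, 46, 59, 64]

Fragment lengths:
  [0,2): 2 bp
  [2,10): 8 bp
  [10,20): 10 bp
  [20,30): 10 bp
  [30,38): 8 bp
  [38,42): 4 bp
  [42,46): 4 bp
  [46,59): 13 bp
  [59,64): 5 bp
  [64,67): 3 bp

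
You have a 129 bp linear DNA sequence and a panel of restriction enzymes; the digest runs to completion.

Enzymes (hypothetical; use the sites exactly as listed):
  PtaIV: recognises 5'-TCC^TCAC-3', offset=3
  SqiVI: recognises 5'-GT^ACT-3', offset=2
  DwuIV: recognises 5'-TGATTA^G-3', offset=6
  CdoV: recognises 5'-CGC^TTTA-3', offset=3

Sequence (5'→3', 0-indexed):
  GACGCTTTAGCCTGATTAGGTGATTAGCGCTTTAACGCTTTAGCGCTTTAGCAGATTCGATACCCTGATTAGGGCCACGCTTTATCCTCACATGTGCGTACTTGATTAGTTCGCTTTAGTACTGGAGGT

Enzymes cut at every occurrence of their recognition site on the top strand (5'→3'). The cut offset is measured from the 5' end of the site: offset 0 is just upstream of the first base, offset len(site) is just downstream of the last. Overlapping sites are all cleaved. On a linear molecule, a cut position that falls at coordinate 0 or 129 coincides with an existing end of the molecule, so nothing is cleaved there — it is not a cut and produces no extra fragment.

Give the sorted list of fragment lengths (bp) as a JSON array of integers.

Per-enzyme occurrences:
  PtaIV (TCCTCAC, off=3): starts [84] → cuts [87]
  SqiVI (GTACT, off=2): starts [97, 118] → cuts [99, 120]
  DwuIV (TGATTAG, off=6): starts [12, 20, 65, 102] → cuts [18, 26, 71, 108]
  CdoV (CGCTTTA, off=3): starts [2, 27, 35, 43, 77, 111] → cuts [5, 30, 38, 46, 80, 114]

Pooled cuts: [5, 18, 26, 30, 38, 46, 71, 80, 87, 99, 108, 114, 120]

Fragment lengths:
  [0,5): 5 bp
  [5,18): 13 bp
  [18,26): 8 bp
  [26,30): 4 bp
  [30,38): 8 bp
  [38,46): 8 bp
  [46,71): 25 bp
  [71,80): 9 bp
  [80,87): 7 bp
  [87,99): 12 bp
  [99,108): 9 bp
  [108,114): 6 bp
  [114,120): 6 bp
  [120,129): 9 bp

[4,5,6,6,7,8,8,8,9,9,9,12,13,25]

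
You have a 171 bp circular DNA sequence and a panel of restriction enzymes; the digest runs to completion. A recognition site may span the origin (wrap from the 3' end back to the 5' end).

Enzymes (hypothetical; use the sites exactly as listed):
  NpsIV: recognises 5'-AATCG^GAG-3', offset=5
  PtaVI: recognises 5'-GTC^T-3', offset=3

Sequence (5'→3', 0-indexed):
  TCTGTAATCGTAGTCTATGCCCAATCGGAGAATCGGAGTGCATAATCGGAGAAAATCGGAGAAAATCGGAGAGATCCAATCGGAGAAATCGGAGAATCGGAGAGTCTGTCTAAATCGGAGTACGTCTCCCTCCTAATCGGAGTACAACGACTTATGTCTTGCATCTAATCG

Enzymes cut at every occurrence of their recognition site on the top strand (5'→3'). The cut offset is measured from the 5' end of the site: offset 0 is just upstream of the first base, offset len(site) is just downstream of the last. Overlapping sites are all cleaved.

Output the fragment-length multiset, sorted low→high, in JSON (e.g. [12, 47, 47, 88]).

Site scan:
  NpsIV (AATCGGAG, off=5): starts [22, 30, 43, 53, 63, 77, 86, 94, 112, 134] → cuts [27, 35, 48, 58, 68, 82, 91, 99, 117, 139]
  PtaVI (GTCT, off=3): starts [12, 103, 107, 123, 155, 170] → cuts [2, 15, 106, 110, 126, 158]

All cut coordinates (distinct, sorted): [2, 15, 27, 35, 48, 58, 68, 82, 91, 99, 106, 110, 117, 126, 139, 158]

Fragments:
  2→15: 13 bp
  15→27: 12 bp
  27→35: 8 bp
  35→48: 13 bp
  48→58: 10 bp
  58→68: 10 bp
  68→82: 14 bp
  82→91: 9 bp
  91→99: 8 bp
  99→106: 7 bp
  106→110: 4 bp
  110→117: 7 bp
  117→126: 9 bp
  126→139: 13 bp
  139→158: 19 bp
  158→2 (wrap): 171-158+2 = 15 bp

[4,7,7,8,8,9,9,10,10,12,13,13,13,14,15,19]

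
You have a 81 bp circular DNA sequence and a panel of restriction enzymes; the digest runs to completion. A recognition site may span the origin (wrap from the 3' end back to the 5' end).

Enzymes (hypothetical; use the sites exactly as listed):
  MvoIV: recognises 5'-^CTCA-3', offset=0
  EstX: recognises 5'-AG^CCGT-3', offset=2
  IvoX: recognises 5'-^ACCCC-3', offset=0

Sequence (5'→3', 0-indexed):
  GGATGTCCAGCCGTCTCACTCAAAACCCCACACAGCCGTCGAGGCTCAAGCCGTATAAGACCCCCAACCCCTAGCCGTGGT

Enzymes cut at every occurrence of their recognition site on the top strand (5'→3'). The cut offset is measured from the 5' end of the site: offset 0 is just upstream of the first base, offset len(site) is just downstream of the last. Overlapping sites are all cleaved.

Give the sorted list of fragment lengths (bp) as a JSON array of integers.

[4,4,6,6,7,8,9,9,11,17]

Site scan:
  MvoIV (CTCA, off=0): starts [14, 18, 44] → cuts [14, 18, 44]
  EstX (AGCCGT, off=2): starts [8, 33, 48, 72] → cuts [10, 35, 50, 74]
  IvoX (ACCCC, off=0): starts [24, 59, 66] → cuts [24, 59, 66]

Pooled cuts: [10, 14, 18, 24, 35, 44, 50, 59, 66, 74]

Fragment lengths:
  10→14: 4 bp
  14→18: 4 bp
  18→24: 6 bp
  24→35: 11 bp
  35→44: 9 bp
  44→50: 6 bp
  50→59: 9 bp
  59→66: 7 bp
  66→74: 8 bp
  74→10 (wrap): 81-74+10 = 17 bp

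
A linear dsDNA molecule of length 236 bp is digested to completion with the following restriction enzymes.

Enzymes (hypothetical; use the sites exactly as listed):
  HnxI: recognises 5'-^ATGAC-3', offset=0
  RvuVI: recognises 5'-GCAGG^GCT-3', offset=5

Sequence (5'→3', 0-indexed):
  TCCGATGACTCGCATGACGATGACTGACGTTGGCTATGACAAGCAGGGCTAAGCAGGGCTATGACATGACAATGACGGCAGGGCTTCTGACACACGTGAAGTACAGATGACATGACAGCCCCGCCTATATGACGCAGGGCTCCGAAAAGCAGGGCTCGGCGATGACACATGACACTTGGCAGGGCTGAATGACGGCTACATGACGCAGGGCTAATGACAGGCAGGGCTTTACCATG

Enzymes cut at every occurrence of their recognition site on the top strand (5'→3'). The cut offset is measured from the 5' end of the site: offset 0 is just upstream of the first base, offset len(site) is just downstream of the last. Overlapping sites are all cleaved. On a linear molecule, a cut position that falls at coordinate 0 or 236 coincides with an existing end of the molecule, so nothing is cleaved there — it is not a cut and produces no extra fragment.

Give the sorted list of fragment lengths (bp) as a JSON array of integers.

[3,4,4,5,5,5,6,6,7,8,9,10,10,10,11,11,11,12,12,15,15,16,17,24]

Per-enzyme occurrences:
  HnxI ATGAC/0: at [4, 13, 19, 35, 60, 65, 71, 106, 111, 128, 161, 168, 188, 199, 213] ⇒ [4, 13, 19, 35, 60, 65, 71, 106, 111, 128, 161, 168, 188, 199, 213]
  RvuVI GCAGGGCT/5: at [42, 52, 77, 133, 148, 178, 204, 220] ⇒ [47, 57, 82, 138, 153, 183, 209, 225]

All cut coordinates (distinct, sorted): [4, 13, 19, 35, 47, 57, 60, 65, 71, 82, 106, 111, 128, 138, 153, 161, 168, 183, 188, 199, 209, 213, 225]

Fragment lengths:
  [0,4): 4 bp
  [4,13): 9 bp
  [13,19): 6 bp
  [19,35): 16 bp
  [35,47): 12 bp
  [47,57): 10 bp
  [57,60): 3 bp
  [60,65): 5 bp
  [65,71): 6 bp
  [71,82): 11 bp
  [82,106): 24 bp
  [106,111): 5 bp
  [111,128): 17 bp
  [128,138): 10 bp
  [138,153): 15 bp
  [153,161): 8 bp
  [161,168): 7 bp
  [168,183): 15 bp
  [183,188): 5 bp
  [188,199): 11 bp
  [199,209): 10 bp
  [209,213): 4 bp
  [213,225): 12 bp
  [225,236): 11 bp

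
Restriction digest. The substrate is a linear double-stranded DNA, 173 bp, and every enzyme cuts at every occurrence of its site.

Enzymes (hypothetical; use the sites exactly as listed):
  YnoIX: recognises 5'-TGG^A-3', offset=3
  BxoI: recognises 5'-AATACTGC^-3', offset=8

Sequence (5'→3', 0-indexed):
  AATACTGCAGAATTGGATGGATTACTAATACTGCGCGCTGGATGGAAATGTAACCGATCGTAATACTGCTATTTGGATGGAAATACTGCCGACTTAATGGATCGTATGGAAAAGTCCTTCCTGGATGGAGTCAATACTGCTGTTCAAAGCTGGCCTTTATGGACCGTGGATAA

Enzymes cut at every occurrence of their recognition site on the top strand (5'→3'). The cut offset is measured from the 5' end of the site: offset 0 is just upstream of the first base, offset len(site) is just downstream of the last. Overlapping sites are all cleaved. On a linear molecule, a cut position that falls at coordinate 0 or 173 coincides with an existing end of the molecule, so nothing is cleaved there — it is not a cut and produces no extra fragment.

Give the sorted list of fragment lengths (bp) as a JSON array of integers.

Scan for sites:
  YnoIX TGGA/3: at [13, 17, 38, 42, 73, 77, 97, 106, 121, 125, 159, 166] ⇒ [16, 20, 41, 45, 76, 80, 100, 109, 124, 128, 162, 169]
  BxoI AATACTGC/8: at [0, 26, 61, 81, 132] ⇒ [8, 34, 69, 89, 140]

All cut coordinates (distinct, sorted): [8, 16, 20, 34, 41, 45, 69, 76, 80, 89, 100, 109, 124, 128, 140, 162, 169]

Fragments:
  [0,8): 8 bp
  [8,16): 8 bp
  [16,20): 4 bp
  [20,34): 14 bp
  [34,41): 7 bp
  [41,45): 4 bp
  [45,69): 24 bp
  [69,76): 7 bp
  [76,80): 4 bp
  [80,89): 9 bp
  [89,100): 11 bp
  [100,109): 9 bp
  [109,124): 15 bp
  [124,128): 4 bp
  [128,140): 12 bp
  [140,162): 22 bp
  [162,169): 7 bp
  [169,173): 4 bp

[4,4,4,4,4,7,7,7,8,8,9,9,11,12,14,15,22,24]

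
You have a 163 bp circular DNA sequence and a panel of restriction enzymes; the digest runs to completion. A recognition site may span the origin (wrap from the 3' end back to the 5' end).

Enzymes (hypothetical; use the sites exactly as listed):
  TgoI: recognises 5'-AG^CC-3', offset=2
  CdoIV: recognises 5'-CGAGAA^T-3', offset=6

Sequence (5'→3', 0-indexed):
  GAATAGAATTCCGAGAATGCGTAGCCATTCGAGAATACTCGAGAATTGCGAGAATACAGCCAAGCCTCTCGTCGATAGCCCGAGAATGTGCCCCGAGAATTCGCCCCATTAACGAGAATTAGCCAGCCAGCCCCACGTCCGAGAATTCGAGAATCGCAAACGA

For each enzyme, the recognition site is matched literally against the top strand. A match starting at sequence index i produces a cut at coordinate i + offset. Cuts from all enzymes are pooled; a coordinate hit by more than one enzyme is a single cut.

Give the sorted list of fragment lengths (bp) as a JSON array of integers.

[4,4,4,5,5,7,8,8,9,10,11,13,13,14,14,15,19]

Site scan:
  TgoI (AGCC, off=2): starts [22, 57, 62, 76, 120, 124, 128] → cuts [24, 59, 64, 78, 122, 126, 130]
  CdoIV (CGAGAAT, off=6): starts [11, 29, 39, 48, 80, 93, 112, 139, 147, 160] → cuts [3, 17, 35, 45, 54, 86, 99, 118, 145, 153]

All cut coordinates (distinct, sorted): [3, 17, 24, 35, 45, 54, 59, 64, 78, 86, 99, 118, 122, 126, 130, 145, 153]

Fragments:
  3→17: 14 bp
  17→24: 7 bp
  24→35: 11 bp
  35→45: 10 bp
  45→54: 9 bp
  54→59: 5 bp
  59→64: 5 bp
  64→78: 14 bp
  78→86: 8 bp
  86→99: 13 bp
  99→118: 19 bp
  118→122: 4 bp
  122→126: 4 bp
  126→130: 4 bp
  130→145: 15 bp
  145→153: 8 bp
  153→3 (wrap): 163-153+3 = 13 bp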